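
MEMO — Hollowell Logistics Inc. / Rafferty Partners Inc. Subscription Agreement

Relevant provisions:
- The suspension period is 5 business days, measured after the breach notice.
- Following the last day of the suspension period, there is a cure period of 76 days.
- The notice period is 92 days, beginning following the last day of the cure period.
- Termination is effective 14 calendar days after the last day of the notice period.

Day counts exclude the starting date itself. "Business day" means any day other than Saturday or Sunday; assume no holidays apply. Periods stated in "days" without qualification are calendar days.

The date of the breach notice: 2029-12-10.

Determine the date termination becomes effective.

The last day of the suspension period: counting 5 business days from Monday, 2029-12-10 (Dec 11, Dec 12, Dec 13, Dec 14, Dec 17, skipping weekends) reaches Monday, 2029-12-17.
Adding 76 calendar days to 2029-12-17 gives 2030-03-03, which is the last day of the cure period.
The last day of the notice period: 92 calendar days after 2030-03-03 is 2030-06-03.
The date termination becomes effective: 14 calendar days after 2030-06-03 is 2030-06-17.

2030-06-17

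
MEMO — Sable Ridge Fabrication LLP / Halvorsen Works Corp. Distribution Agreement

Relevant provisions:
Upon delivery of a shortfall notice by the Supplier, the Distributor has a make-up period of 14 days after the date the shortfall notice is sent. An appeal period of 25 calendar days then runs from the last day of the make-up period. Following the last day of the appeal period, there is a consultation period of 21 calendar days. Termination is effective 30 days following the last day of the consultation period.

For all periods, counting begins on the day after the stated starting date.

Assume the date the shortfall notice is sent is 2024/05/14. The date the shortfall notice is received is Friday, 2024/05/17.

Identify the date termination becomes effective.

2024/08/12

The last day of the make-up period: 14 calendar days after 2024/05/14 is 2024/05/28.
The last day of the appeal period: 25 calendar days after 2024/05/28 is 2024/06/22.
The last day of the consultation period: 2024/06/22 + 21 days = 2024/07/13.
The date termination becomes effective: 2024/07/13 + 30 days = 2024/08/12.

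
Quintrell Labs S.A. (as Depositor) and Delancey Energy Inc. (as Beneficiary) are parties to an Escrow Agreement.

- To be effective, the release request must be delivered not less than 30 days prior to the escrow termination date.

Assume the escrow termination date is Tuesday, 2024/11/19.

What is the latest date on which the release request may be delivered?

2024/10/20

Counting back 30 calendar days from 2024/11/19 gives 2024/10/20.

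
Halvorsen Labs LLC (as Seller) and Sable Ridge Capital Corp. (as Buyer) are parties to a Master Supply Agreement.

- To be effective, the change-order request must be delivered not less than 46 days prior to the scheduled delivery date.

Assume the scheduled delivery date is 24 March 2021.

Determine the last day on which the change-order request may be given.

24 March 2021 minus 46 days is 6 February 2021.

6 February 2021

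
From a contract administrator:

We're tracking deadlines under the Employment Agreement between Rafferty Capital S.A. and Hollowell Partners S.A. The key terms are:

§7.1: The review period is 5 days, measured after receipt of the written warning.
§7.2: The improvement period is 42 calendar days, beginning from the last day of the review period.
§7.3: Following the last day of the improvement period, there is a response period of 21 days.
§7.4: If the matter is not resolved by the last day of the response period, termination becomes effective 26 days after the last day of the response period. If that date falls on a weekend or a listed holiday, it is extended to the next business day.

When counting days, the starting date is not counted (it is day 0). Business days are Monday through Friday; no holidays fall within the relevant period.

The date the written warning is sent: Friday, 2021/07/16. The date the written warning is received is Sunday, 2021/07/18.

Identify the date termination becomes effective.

2021/10/20

Adding 5 calendar days to 2021/07/18 gives 2021/07/23, which is the last day of the review period.
The last day of the improvement period: 42 calendar days after 2021/07/23 is 2021/09/03.
The last day of the response period: 21 calendar days after 2021/09/03 is 2021/09/24.
The date termination becomes effective: 2021/09/24 + 26 days = 2021/10/20. 2021/10/20 is a Wednesday, so no roll-forward applies.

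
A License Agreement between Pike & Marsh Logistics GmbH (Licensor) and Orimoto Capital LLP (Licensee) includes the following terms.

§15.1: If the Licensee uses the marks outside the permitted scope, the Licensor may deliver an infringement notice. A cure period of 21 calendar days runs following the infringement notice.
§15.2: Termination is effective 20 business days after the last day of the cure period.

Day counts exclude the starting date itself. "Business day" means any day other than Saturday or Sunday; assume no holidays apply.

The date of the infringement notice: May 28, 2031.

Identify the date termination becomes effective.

July 16, 2031

Adding 21 calendar days to May 28, 2031 gives June 18, 2031, which is the last day of the cure period.
From Wednesday, June 18, 2031, 20 business days (Jun 19, Jun 20, Jun 23, Jun 24, …, Jul 14, Jul 15, Jul 16, skipping weekends) brings us to Wednesday, July 16, 2031, which is the date termination becomes effective.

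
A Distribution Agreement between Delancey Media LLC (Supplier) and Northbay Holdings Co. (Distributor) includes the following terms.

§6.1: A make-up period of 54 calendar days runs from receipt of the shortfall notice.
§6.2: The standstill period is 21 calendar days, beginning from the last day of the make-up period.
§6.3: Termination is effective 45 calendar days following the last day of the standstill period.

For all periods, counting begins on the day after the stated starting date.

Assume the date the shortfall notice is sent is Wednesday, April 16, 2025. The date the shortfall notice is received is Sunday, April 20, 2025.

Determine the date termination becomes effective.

August 18, 2025

The last day of the make-up period: 54 calendar days after April 20, 2025 is June 13, 2025.
The last day of the standstill period: 21 calendar days after June 13, 2025 is July 4, 2025.
Adding 45 calendar days to July 4, 2025 gives August 18, 2025, which is the date termination becomes effective.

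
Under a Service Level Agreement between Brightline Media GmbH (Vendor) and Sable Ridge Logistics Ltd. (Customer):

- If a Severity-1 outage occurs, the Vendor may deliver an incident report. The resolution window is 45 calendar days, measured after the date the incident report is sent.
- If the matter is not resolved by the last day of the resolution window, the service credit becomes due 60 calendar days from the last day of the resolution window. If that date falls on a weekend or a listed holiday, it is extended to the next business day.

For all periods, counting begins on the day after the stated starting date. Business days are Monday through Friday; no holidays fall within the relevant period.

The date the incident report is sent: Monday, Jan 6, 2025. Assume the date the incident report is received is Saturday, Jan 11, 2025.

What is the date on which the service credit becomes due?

The last day of the resolution window: Jan 6, 2025 + 45 days = Feb 20, 2025.
The date on which the service credit becomes due: 60 calendar days after Feb 20, 2025 is Apr 21, 2025. Apr 21, 2025 is a Monday, so no roll-forward applies.

Apr 21, 2025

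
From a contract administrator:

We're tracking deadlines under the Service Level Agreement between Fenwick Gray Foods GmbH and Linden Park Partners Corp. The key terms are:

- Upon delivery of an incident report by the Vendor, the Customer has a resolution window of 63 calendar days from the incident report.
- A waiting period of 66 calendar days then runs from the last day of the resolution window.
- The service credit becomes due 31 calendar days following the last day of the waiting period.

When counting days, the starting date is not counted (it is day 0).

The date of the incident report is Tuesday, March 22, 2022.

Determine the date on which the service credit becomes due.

The last day of the resolution window: 63 calendar days after March 22, 2022 is May 24, 2022.
The last day of the waiting period: 66 calendar days after May 24, 2022 is July 29, 2022.
Adding 31 calendar days to July 29, 2022 gives August 29, 2022, which is the date on which the service credit becomes due.

August 29, 2022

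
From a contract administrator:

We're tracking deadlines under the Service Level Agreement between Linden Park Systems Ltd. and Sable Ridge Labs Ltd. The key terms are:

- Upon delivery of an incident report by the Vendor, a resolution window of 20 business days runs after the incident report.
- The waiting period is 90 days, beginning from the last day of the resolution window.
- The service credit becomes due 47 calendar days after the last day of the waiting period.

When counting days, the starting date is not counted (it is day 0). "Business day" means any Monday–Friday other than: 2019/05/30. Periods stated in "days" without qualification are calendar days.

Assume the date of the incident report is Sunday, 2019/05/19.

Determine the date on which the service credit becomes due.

2019/11/01

From Sunday, 2019/05/19, 20 business days (May 20, May 21, May 22, May 23, …, Jun 13, Jun 14, Jun 17, skipping weekends and the listed holiday on May 30) brings us to Monday, 2019/06/17, which is the last day of the resolution window.
The last day of the waiting period: 90 calendar days after 2019/06/17 is 2019/09/15.
The date on which the service credit becomes due: 2019/09/15 + 47 days = 2019/11/01.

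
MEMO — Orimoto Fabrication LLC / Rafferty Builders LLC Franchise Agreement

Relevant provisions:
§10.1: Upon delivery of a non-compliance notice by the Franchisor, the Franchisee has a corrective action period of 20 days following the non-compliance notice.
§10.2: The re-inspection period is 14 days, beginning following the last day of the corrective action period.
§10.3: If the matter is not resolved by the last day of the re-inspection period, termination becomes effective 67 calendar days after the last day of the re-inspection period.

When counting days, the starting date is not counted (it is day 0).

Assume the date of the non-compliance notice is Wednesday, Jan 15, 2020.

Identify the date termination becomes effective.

The last day of the corrective action period: Jan 15, 2020 + 20 days = Feb 4, 2020.
The last day of the re-inspection period: 14 calendar days after Feb 4, 2020 is Feb 18, 2020.
The date termination becomes effective: Feb 18, 2020 + 67 days = Apr 25, 2020.

Apr 25, 2020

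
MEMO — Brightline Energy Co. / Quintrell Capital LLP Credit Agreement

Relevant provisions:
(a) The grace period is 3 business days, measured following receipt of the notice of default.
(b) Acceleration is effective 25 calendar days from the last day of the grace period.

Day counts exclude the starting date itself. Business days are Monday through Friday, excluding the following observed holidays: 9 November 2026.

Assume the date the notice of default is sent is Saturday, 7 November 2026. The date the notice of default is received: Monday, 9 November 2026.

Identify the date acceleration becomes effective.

From Monday, 9 November 2026, 3 business days (Nov 10, Nov 11, Nov 12, skipping weekends) brings us to Thursday, 12 November 2026, which is the last day of the grace period.
The date acceleration becomes effective: 25 calendar days after 12 November 2026 is 7 December 2026.

7 December 2026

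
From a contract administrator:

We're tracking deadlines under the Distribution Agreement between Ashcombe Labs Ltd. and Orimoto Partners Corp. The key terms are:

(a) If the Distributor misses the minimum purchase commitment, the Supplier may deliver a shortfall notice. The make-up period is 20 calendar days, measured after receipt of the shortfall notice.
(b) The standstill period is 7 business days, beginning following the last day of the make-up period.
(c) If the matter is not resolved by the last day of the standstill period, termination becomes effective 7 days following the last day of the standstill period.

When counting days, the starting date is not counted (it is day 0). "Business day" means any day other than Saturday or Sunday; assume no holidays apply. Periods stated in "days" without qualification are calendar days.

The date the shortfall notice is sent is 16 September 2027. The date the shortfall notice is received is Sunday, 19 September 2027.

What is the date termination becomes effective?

26 October 2027

Adding 20 calendar days to 19 September 2027 gives 9 October 2027, which is the last day of the make-up period.
From Saturday, 9 October 2027, 7 business days (Oct 11, Oct 12, Oct 13, Oct 14, Oct 15, Oct 18, Oct 19, skipping weekends) brings us to Tuesday, 19 October 2027, which is the last day of the standstill period.
The date termination becomes effective: 7 calendar days after 19 October 2027 is 26 October 2027.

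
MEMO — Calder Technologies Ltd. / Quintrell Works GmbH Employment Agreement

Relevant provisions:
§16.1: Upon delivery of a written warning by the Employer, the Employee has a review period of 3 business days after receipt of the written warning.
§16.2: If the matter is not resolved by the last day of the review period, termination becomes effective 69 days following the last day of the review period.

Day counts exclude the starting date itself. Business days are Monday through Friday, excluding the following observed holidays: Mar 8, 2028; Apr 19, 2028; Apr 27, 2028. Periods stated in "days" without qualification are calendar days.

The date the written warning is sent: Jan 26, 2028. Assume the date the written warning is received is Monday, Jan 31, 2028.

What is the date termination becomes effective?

The last day of the review period: counting 3 business days from Monday, Jan 31, 2028 (Feb 1, Feb 2, Feb 3, skipping weekends) reaches Thursday, Feb 3, 2028.
The date termination becomes effective: Feb 3, 2028 + 69 days = Apr 12, 2028.

Apr 12, 2028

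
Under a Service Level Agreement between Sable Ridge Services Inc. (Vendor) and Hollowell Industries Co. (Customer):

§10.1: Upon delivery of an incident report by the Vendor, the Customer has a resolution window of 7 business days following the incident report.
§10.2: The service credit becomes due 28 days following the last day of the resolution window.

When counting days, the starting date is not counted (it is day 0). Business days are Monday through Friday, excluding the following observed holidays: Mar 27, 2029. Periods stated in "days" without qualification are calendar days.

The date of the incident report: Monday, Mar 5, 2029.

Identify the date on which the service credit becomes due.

Apr 11, 2029

The last day of the resolution window: counting 7 business days from Monday, Mar 5, 2029 (Mar 6, Mar 7, Mar 8, Mar 9, Mar 12, Mar 13, Mar 14, skipping weekends) reaches Wednesday, Mar 14, 2029.
Adding 28 calendar days to Mar 14, 2029 gives Apr 11, 2029, which is the date on which the service credit becomes due.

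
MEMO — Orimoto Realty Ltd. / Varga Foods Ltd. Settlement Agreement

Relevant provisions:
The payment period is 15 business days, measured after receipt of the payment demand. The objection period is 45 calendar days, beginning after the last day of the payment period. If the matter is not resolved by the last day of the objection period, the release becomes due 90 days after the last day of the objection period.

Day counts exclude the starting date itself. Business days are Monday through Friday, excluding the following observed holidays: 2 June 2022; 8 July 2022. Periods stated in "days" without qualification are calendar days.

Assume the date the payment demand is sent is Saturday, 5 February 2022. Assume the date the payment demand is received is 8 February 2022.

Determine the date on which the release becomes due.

14 July 2022

The last day of the payment period: counting 15 business days from Tuesday, 8 February 2022 (Feb 9, Feb 10, Feb 11, Feb 14, …, Feb 25, Feb 28, Mar 1, skipping weekends) reaches Tuesday, 1 March 2022.
The last day of the objection period: 1 March 2022 + 45 days = 15 April 2022.
The date on which the release becomes due: 90 calendar days after 15 April 2022 is 14 July 2022.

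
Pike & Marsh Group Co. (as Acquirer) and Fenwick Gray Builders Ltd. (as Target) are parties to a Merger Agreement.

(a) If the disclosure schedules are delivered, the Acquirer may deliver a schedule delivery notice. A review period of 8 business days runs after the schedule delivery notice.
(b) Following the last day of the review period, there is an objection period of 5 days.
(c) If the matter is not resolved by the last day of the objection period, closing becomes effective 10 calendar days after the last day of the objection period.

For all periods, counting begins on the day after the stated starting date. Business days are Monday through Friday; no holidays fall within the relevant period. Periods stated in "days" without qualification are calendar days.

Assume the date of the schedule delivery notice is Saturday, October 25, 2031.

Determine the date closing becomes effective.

November 20, 2031

The last day of the review period: counting 8 business days from Saturday, October 25, 2031 (Oct 27, Oct 28, Oct 29, Oct 30, Oct 31, Nov 3, Nov 4, Nov 5, skipping weekends) reaches Wednesday, November 5, 2031.
The last day of the objection period: November 5, 2031 + 5 days = November 10, 2031.
The date closing becomes effective: 10 calendar days after November 10, 2031 is November 20, 2031.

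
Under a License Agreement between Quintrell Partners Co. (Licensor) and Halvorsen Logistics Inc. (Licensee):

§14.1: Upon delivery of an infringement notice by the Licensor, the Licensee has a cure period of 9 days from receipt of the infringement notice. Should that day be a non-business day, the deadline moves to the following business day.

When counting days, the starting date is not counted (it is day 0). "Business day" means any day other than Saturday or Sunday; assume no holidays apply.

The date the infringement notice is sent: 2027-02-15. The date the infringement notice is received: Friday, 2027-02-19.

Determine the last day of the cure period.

The last day of the cure period: 9 calendar days after 2027-02-19 is 2027-02-28. That falls on a Sunday, so it rolls to the next business day, Monday, 2027-03-01.

2027-03-01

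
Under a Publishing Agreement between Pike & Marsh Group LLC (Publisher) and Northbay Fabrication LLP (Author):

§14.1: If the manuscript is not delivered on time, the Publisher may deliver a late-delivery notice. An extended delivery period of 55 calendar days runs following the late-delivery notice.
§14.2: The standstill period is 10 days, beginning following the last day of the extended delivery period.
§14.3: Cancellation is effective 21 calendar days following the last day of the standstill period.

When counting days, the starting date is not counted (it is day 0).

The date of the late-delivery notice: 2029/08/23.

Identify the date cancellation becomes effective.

2029/11/17

Adding 55 calendar days to 2029/08/23 gives 2029/10/17, which is the last day of the extended delivery period.
The last day of the standstill period: 10 calendar days after 2029/10/17 is 2029/10/27.
The date cancellation becomes effective: 21 calendar days after 2029/10/27 is 2029/11/17.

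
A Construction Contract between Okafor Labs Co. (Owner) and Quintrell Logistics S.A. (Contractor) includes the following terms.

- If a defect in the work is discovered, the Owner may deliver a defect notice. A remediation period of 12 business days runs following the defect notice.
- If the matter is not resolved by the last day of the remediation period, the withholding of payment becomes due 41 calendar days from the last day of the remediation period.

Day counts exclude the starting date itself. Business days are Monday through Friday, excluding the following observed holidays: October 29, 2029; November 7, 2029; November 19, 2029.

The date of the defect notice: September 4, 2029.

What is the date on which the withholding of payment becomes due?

The last day of the remediation period: counting 12 business days from Tuesday, September 4, 2029 (Sep 5, Sep 6, Sep 7, Sep 10, …, Sep 18, Sep 19, Sep 20, skipping weekends) reaches Thursday, September 20, 2029.
The date on which the withholding of payment becomes due: September 20, 2029 + 41 days = October 31, 2029.

October 31, 2029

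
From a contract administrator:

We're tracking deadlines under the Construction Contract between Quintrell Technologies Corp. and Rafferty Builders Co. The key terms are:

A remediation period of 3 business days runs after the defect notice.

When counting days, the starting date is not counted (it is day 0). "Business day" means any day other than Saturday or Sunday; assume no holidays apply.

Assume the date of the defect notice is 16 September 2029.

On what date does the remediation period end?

19 September 2029

The last day of the remediation period: 3 business days after Sunday, 16 September 2029, skipping weekends — Sep 17, Sep 18, Sep 19 — lands on Wednesday, 19 September 2029.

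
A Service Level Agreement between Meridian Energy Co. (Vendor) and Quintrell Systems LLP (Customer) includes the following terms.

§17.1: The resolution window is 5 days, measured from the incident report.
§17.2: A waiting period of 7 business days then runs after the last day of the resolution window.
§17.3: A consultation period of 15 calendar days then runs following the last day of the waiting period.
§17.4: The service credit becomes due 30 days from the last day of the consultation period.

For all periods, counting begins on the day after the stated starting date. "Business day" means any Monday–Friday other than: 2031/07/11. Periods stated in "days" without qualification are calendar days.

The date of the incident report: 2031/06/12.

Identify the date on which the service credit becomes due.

2031/08/10

The last day of the resolution window: 5 calendar days after 2031/06/12 is 2031/06/17.
The last day of the waiting period: counting 7 business days from Tuesday, 2031/06/17 (Jun 18, Jun 19, Jun 20, Jun 23, Jun 24, Jun 25, Jun 26, skipping weekends) reaches Thursday, 2031/06/26.
The last day of the consultation period: 15 calendar days after 2031/06/26 is 2031/07/11.
Adding 30 calendar days to 2031/07/11 gives 2031/08/10, which is the date on which the service credit becomes due.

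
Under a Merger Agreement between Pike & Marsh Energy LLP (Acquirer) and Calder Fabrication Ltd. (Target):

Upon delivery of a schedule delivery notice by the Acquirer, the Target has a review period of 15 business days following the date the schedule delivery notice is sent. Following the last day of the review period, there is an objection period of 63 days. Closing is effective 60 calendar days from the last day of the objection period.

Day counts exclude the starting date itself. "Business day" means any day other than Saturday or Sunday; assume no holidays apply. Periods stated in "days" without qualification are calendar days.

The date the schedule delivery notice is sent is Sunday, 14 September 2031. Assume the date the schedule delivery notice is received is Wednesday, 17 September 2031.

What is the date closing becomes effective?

3 February 2032

From Sunday, 14 September 2031, 15 business days (Sep 15, Sep 16, Sep 17, Sep 18, …, Oct 1, Oct 2, Oct 3, skipping weekends) brings us to Friday, 3 October 2031, which is the last day of the review period.
Adding 63 calendar days to 3 October 2031 gives 5 December 2031, which is the last day of the objection period.
The date closing becomes effective: 5 December 2031 + 60 days = 3 February 2032.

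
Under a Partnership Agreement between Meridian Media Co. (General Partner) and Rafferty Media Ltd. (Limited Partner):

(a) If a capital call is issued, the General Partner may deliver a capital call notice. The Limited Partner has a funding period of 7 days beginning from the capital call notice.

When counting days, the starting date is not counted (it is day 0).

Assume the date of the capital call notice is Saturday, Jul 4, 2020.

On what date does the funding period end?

The last day of the funding period: 7 calendar days after Jul 4, 2020 is Jul 11, 2020.

Jul 11, 2020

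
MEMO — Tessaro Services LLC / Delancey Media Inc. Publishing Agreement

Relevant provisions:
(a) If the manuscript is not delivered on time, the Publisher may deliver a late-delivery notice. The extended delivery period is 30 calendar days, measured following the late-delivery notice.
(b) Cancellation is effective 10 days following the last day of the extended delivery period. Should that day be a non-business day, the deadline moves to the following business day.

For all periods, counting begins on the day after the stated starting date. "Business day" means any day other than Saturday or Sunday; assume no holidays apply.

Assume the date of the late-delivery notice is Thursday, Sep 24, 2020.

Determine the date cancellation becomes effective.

Nov 3, 2020

The last day of the extended delivery period: Sep 24, 2020 + 30 days = Oct 24, 2020.
The date cancellation becomes effective: Oct 24, 2020 + 10 days = Nov 3, 2020. Nov 3, 2020 is a Tuesday, so no roll-forward applies.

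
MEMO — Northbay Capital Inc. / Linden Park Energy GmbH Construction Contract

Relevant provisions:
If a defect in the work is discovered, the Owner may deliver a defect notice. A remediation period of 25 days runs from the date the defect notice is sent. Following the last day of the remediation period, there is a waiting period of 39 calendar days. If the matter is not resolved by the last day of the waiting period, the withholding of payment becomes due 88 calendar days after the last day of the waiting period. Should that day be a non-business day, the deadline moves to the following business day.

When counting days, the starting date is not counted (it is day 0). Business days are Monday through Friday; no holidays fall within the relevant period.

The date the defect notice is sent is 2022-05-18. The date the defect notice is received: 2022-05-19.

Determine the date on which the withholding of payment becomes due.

2022-10-17

The last day of the remediation period: 2022-05-18 + 25 days = 2022-06-12.
The last day of the waiting period: 39 calendar days after 2022-06-12 is 2022-07-21.
The date on which the withholding of payment becomes due: 2022-07-21 + 88 days = 2022-10-17. 2022-10-17 is a Monday, so no roll-forward applies.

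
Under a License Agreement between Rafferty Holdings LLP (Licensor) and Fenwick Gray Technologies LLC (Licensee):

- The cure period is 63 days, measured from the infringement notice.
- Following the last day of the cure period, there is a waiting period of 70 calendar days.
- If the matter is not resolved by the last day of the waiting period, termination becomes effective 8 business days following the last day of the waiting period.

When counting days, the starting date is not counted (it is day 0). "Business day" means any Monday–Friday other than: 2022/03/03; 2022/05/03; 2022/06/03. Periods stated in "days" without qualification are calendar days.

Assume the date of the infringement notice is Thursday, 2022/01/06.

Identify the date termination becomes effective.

2022/05/31

The last day of the cure period: 63 calendar days after 2022/01/06 is 2022/03/10.
Adding 70 calendar days to 2022/03/10 gives 2022/05/19, which is the last day of the waiting period.
The date termination becomes effective: 8 business days after Thursday, 2022/05/19, skipping weekends — May 20, May 23, May 24, May 25, May 26, May 27, May 30, May 31 — lands on Tuesday, 2022/05/31.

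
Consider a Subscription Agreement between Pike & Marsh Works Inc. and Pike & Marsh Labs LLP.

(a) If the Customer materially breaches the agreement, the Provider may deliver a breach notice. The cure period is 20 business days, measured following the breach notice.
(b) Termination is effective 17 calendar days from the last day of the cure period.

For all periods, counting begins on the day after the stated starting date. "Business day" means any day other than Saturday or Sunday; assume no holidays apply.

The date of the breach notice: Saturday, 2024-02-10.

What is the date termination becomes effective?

The last day of the cure period: counting 20 business days from Saturday, 2024-02-10 (Feb 12, Feb 13, Feb 14, Feb 15, …, Mar 6, Mar 7, Mar 8, skipping weekends) reaches Friday, 2024-03-08.
The date termination becomes effective: 2024-03-08 + 17 days = 2024-03-25.

2024-03-25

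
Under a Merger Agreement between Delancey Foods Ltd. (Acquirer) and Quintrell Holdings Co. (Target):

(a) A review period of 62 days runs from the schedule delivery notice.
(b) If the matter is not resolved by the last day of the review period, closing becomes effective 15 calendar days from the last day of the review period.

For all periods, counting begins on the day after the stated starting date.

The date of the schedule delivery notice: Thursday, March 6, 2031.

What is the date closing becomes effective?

The last day of the review period: 62 calendar days after March 6, 2031 is May 7, 2031.
Adding 15 calendar days to May 7, 2031 gives May 22, 2031, which is the date closing becomes effective.

May 22, 2031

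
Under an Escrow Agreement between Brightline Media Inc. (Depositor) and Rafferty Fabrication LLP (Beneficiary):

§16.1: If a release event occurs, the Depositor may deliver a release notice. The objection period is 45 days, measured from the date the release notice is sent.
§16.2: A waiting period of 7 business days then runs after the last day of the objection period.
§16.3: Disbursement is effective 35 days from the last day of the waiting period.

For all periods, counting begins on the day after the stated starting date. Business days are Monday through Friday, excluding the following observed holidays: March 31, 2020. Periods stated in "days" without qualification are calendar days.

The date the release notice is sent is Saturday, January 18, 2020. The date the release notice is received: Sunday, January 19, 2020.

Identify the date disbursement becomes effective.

April 16, 2020

Adding 45 calendar days to January 18, 2020 gives March 3, 2020, which is the last day of the objection period.
The last day of the waiting period: 7 business days after Tuesday, March 3, 2020, skipping weekends — Mar 4, Mar 5, Mar 6, Mar 9, Mar 10, Mar 11, Mar 12 — lands on Thursday, March 12, 2020.
The date disbursement becomes effective: March 12, 2020 + 35 days = April 16, 2020.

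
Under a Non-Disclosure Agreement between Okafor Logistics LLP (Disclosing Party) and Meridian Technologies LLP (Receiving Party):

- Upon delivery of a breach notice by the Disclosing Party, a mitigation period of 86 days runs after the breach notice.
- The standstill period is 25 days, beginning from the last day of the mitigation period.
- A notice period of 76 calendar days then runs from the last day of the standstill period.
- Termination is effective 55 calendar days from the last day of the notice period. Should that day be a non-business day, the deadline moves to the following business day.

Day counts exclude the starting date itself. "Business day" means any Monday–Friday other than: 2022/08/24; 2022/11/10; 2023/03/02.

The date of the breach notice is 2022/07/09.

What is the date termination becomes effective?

The last day of the mitigation period: 2022/07/09 + 86 days = 2022/10/03.
The last day of the standstill period: 2022/10/03 + 25 days = 2022/10/28.
Adding 76 calendar days to 2022/10/28 gives 2023/01/12, which is the last day of the notice period.
Adding 55 calendar days to 2023/01/12 gives 2023/03/08, which is the date termination becomes effective. 2023/03/08 is a Wednesday and is not a listed holiday, so no roll-forward applies.

2023/03/08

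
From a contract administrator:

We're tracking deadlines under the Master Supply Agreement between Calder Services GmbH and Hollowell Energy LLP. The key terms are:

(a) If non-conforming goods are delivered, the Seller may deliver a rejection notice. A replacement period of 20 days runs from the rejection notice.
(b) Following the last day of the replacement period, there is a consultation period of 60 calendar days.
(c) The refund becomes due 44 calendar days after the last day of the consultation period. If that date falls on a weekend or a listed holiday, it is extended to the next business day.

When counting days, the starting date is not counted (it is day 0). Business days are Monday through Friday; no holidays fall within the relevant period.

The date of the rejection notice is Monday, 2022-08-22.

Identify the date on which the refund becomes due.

2022-12-26

The last day of the replacement period: 2022-08-22 + 20 days = 2022-09-11.
The last day of the consultation period: 2022-09-11 + 60 days = 2022-11-10.
The date on which the refund becomes due: 2022-11-10 + 44 days = 2022-12-24. That falls on a Saturday, so it rolls to the next business day, Monday, 2022-12-26.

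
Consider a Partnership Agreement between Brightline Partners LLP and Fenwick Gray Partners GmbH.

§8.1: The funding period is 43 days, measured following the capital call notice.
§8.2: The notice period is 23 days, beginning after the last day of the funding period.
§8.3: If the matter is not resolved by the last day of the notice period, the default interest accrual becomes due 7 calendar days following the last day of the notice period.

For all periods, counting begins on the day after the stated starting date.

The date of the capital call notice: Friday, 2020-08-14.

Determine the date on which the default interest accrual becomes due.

2020-10-26

Adding 43 calendar days to 2020-08-14 gives 2020-09-26, which is the last day of the funding period.
The last day of the notice period: 23 calendar days after 2020-09-26 is 2020-10-19.
Adding 7 calendar days to 2020-10-19 gives 2020-10-26, which is the date on which the default interest accrual becomes due.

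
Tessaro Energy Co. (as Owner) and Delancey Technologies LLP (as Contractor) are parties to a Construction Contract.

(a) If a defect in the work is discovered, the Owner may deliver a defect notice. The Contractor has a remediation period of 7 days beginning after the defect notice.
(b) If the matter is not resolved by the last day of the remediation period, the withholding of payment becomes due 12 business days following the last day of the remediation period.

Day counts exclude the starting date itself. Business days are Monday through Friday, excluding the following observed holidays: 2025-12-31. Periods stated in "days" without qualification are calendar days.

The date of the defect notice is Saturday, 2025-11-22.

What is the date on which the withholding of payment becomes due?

The last day of the remediation period: 7 calendar days after 2025-11-22 is 2025-11-29.
The date on which the withholding of payment becomes due: counting 12 business days from Saturday, 2025-11-29 (Dec 1, Dec 2, Dec 3, Dec 4, …, Dec 12, Dec 15, Dec 16, skipping weekends) reaches Tuesday, 2025-12-16.

2025-12-16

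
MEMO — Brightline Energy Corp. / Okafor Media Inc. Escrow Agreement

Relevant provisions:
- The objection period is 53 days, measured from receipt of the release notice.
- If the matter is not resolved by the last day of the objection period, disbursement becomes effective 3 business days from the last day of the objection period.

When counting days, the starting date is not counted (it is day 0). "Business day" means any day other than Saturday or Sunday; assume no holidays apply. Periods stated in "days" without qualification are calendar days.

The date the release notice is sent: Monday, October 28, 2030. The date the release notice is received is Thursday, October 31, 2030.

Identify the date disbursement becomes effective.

December 26, 2030

The last day of the objection period: October 31, 2030 + 53 days = December 23, 2030.
The date disbursement becomes effective: counting 3 business days from Monday, December 23, 2030 (Dec 24, Dec 25, Dec 26, skipping weekends) reaches Thursday, December 26, 2030.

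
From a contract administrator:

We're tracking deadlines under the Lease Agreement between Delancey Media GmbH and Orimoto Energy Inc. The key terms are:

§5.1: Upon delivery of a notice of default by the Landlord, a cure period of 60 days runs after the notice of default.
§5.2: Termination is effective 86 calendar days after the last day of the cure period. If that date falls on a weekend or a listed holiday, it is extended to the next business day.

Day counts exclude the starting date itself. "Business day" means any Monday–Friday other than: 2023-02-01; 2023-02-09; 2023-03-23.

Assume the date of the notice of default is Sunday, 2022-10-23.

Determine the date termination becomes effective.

The last day of the cure period: 2022-10-23 + 60 days = 2022-12-22.
The date termination becomes effective: 86 calendar days after 2022-12-22 is 2023-03-18. That falls on a Saturday, so it rolls to the next business day, Monday, 2023-03-20.

2023-03-20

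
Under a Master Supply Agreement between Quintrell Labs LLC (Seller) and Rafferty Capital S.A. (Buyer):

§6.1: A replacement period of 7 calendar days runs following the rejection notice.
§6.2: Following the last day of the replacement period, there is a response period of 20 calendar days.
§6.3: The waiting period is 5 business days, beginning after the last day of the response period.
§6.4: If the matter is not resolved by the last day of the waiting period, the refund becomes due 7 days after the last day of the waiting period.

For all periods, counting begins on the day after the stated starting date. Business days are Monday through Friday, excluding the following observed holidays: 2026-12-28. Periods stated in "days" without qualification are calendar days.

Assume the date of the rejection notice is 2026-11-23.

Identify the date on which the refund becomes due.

The last day of the replacement period: 7 calendar days after 2026-11-23 is 2026-11-30.
Adding 20 calendar days to 2026-11-30 gives 2026-12-20, which is the last day of the response period.
From Sunday, 2026-12-20, 5 business days (Dec 21, Dec 22, Dec 23, Dec 24, Dec 25, skipping weekends) brings us to Friday, 2026-12-25, which is the last day of the waiting period.
Adding 7 calendar days to 2026-12-25 gives 2027-01-01, which is the date on which the refund becomes due.

2027-01-01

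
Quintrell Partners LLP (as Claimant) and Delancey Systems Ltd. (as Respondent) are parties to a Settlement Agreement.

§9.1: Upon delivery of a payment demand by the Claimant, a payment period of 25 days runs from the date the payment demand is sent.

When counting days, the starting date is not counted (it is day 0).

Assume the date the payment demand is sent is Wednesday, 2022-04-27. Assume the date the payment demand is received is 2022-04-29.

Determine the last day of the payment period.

Adding 25 calendar days to 2022-04-27 gives 2022-05-22, which is the last day of the payment period.

2022-05-22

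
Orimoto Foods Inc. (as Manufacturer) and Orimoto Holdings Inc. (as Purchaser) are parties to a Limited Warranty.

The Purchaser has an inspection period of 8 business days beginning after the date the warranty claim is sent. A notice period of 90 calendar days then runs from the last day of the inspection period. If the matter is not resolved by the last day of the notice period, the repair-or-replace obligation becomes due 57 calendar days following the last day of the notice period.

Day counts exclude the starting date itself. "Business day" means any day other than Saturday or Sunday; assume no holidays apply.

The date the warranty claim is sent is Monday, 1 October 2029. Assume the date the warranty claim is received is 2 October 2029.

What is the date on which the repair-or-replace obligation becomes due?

The last day of the inspection period: 8 business days after Monday, 1 October 2029, skipping weekends — Oct 2, Oct 3, Oct 4, Oct 5, Oct 8, Oct 9, Oct 10, Oct 11 — lands on Thursday, 11 October 2029.
The last day of the notice period: 90 calendar days after 11 October 2029 is 9 January 2030.
The date on which the repair-or-replace obligation becomes due: 9 January 2030 + 57 days = 7 March 2030.

7 March 2030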